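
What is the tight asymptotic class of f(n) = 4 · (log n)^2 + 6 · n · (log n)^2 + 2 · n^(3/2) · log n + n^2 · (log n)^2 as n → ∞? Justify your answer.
f(n) ∈ Θ(n^2 · (log n)^2)

Compare the terms by growth order. For large n, n^a · (log n)^b dominates n^a' · (log n)^b' iff a > a', or (a = a' and b > b'). Ranking the 4 terms shows the dominant one is n^2 · (log n)^2. Hence f(n) ∈ Θ(n^2 · (log n)^2).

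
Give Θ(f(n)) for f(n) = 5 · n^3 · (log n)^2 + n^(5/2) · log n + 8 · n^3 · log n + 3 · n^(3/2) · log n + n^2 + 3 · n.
f(n) ∈ Θ(n^3 · (log n)^2)

Compare the terms by growth order. For large n, n^a · (log n)^b dominates n^a' · (log n)^b' iff a > a', or (a = a' and b > b'). Ranking the 6 terms shows the dominant one is 5 · n^3 · (log n)^2. Hence f(n) ∈ Θ(n^3 · (log n)^2).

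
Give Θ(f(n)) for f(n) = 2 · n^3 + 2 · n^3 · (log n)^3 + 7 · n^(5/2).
f(n) ∈ Θ(n^3 · (log n)^3)

Compare the terms by growth order. For large n, n^a · (log n)^b dominates n^a' · (log n)^b' iff a > a', or (a = a' and b > b'). Ranking the 3 terms shows the dominant one is 2 · n^3 · (log n)^3. Hence f(n) ∈ Θ(n^3 · (log n)^3).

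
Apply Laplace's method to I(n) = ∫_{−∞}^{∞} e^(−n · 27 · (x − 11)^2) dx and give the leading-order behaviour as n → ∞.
I(n) = sqrt(π/(27n))

Here φ(x) = 27 · (x − 11)^2 has its unique minimum at x* = 11 with φ(x*) = 0 and φ''(x*) = 54. Laplace's method gives
  I(n) ~ e^(−n φ(x*)) · sqrt(2π / (n · φ''(x*))) = sqrt(2π / (54n)) = sqrt(π/(27n)).
This is exact: substituting u = (x − 11)·sqrt(27n) gives I(n) = (1/sqrt(27n)) ∫_{−∞}^{∞} e^(−u^2) du = sqrt(π/(27n)).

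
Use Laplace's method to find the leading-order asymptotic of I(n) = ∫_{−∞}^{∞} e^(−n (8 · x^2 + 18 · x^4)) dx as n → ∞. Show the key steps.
I(n) ~ sqrt(π/(8n))

φ(x) = 8 · x^2 + 18 · x^4 has its unique global minimum at x* = 0 (since φ'(x) = 16x + 72x^3 = 0 only at x = 0 for real x with both coefficients positive, and φ → ∞ as |x| → ∞). At x* = 0, φ(0) = 0 and φ''(0) = 16. Laplace's method then gives
  I(n) ~ sqrt(2π / (n · φ''(0))) · e^(−n φ(0)) = sqrt(2π / (16n)) = sqrt(π/(8n)).
The 18 · x^4 term contributes only at subleading order (an O(1/n) relative correction).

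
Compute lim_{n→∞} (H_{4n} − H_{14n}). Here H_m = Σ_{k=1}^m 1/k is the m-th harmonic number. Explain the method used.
lim = ln(4/14) = ln(2/7)

Euler-Maclaurin gives H_m = ln m + γ + 1/(2m) + O(1/m^2). The γ and O(1/m) terms cancel in the difference:
  H_{4n} − H_{14n} = ln(4n) − ln(14n) + O(1/n) = ln(4/14) + O(1/n).
Hence the limit is ln(4/14) = ln(2/7).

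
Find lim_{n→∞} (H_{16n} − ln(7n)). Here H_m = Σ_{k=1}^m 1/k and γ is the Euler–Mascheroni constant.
lim = ln(16/7) + γ

By Euler-Maclaurin, H_m = ln m + γ + O(1/m). So
  H_{16n} − ln(7n) = ln(16n) + γ − ln(7n) + O(1/n)
                       = ln(16/7) + γ + O(1/n).
Hence the limit is ln(16/7) + γ.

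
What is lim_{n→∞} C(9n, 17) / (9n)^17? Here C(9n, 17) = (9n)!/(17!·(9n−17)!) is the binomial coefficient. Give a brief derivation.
lim = 1/17! = 1/355687428096000

With N = 9n → ∞: C(N, 17) / N^17 = [N(N−1)…(N−16)] / (17! · N^17) = (1/17!) · 1 · (1 − 1/(9n)) · … · (1 − 16/(9n)). Each factor → 1 as N → ∞, so the limit is 1/17! = 1/355687428096000.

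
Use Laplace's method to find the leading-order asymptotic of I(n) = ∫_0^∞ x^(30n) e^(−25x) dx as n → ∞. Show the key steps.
I(n) ~ (sqrt(2π·30n) / 25) · (30n/(25e))^(30n)

Write the integrand as exp(30n ln x − 25x) and set f(x) = 30n ln x − 25x. Then f'(x) = 30n/x − 25 = 0 at x* = 30n/25, and f''(x*) = −30n/x*^2 = −25^2/(30n). Laplace's method (interior maximum) gives
  I(n) ~ e^(f(x*)) · sqrt(2π / |f''(x*)|)
        = exp(30n ln(30n/25) − 30n) · sqrt(2π · 30n / 25^2)
        = (30n/25)^(30n) e^(−30n) · sqrt(2π·30n) / 25
        = (sqrt(2π·30n) / 25) · (30n/(25e))^(30n).
This matches Γ(30n+1)/25^(30n+1) with Stirling applied to Γ.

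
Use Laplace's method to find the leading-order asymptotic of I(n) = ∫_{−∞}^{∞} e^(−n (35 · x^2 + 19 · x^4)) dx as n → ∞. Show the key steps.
I(n) ~ sqrt(π/(35n))

φ(x) = 35 · x^2 + 19 · x^4 has its unique global minimum at x* = 0 (since φ'(x) = 70x + 76x^3 = 0 only at x = 0 for real x with both coefficients positive, and φ → ∞ as |x| → ∞). At x* = 0, φ(0) = 0 and φ''(0) = 70. Laplace's method then gives
  I(n) ~ sqrt(2π / (n · φ''(0))) · e^(−n φ(0)) = sqrt(2π / (70n)) = sqrt(π/(35n)).
The 19 · x^4 term contributes only at subleading order (an O(1/n) relative correction).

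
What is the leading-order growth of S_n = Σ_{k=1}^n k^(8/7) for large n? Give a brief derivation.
S_n ~ (7/15) · n^(15/7)

Integral comparison: Σ_{k=1}^n k^(8/7) = ∫_0^n x^(8/7) dx + O(n^(8/7)). The integral is n^(1 + 8/7) / (1 + 8/7) = n^((8+7)/7) / ((8+7)/7) = (7/15) · n^(15/7).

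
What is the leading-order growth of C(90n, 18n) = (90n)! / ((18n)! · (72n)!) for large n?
C(90n, 18n) ~ (3125/256)^(18n) · sqrt(5/(8π·18n))

Write N = 18n. Apply Stirling to each factorial:
  (5N)! ~ sqrt(2π·5N) · (5N/e)^(5N),
  N! ~ sqrt(2π N) · (N/e)^N,
  (4N)! ~ sqrt(2π·4N) · (4N/e)^(4N).
The exponential factors combine to (5N)^(5N) / (N^N · (4N)^(4N)) = 5^(5N)/4^(4N) = (5^5/4^4)^N = (3125/256)^N.
The square-root prefactors combine to sqrt(2π·5N) / (sqrt(2π N)·sqrt(2π·4N)) = sqrt(5 / (2π·4·N)) = sqrt(5/(8π·18n)).
Substituting N = 18n: C(90n, 18n) ~ (3125/256)^(18n) · sqrt(5/(8π·18n)).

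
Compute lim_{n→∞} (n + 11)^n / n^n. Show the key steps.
lim = e^11

Rewrite as (1 + 11/n)^(n). By the standard limit (1 + x/n)^n → e^x, we have (1 + 11/n)^n → e^11, and raising to the 1st power gives e^11.
More precisely, ln[(1 + 11/n)^(n)] = n · ln(1 + 11/n) = n · (11/n + O(1/n^2)) = 11 + O(1/n) → 11.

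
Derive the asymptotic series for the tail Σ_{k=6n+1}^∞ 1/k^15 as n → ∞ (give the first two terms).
Σ_{k>6n} 1/k^15 = 1/(14 · (6n)^14) − 1/(2 · (6n)^15) + O(1/(6n)^16)

Compare to the integral: ∫_{6n}^∞ x^(−15) dx = [−x^(−14)/14]_{6n}^∞ = 1/((15−1)·(6n)^14). The Euler-Maclaurin correction adds −f(6n)/2 = −1/(2·(6n)^15). Euler-Maclaurin then gives
  Σ_{k>6n} 1/k^15 = ∫_{6n}^∞ dx/x^15 − 1/(2·(6n)^15) + O(1/(6n)^16).
(Equivalently this is ζ(15) − Σ_{k≤6n} 1/k^15.)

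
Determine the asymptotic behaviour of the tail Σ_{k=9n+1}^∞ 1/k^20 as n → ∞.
Σ_{k>9n} 1/k^20 ~ 1/(19 · (9n)^19)

Compare to the integral: ∫_{9n}^∞ x^(−20) dx = [−x^(−19)/19]_{9n}^∞ = 1/((20−1)·(9n)^19). Euler-Maclaurin then gives
  Σ_{k>9n} 1/k^20 = ∫_{9n}^∞ dx/x^20 − 1/(2·(9n)^20) + O(1/(9n)^21).
(Equivalently this is ζ(20) − Σ_{k≤9n} 1/k^20.)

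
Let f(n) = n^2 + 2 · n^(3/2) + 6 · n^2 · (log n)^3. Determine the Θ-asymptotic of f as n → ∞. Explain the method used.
f(n) ∈ Θ(n^2 · (log n)^3)

Compare the terms by growth order. For large n, n^a · (log n)^b dominates n^a' · (log n)^b' iff a > a', or (a = a' and b > b'). Ranking the 3 terms shows the dominant one is 6 · n^2 · (log n)^3. Hence f(n) ∈ Θ(n^2 · (log n)^3).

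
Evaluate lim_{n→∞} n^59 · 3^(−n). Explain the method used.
lim = 0

Exponentials with base > 1 dominate every fixed polynomial: for any fixed c, n^c / 3^n → 0 as n → ∞ (e.g. by the ratio test, or by writing 3^n = e^(n ln 3) and noting e^(n ln 3) / n^c → ∞). Hence n^59 · 3^(−n) = n^59 / 3^n → 0.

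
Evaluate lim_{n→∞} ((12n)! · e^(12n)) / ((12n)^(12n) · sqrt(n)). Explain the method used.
lim = sqrt(2π·12)

Stirling: (12n)! ~ sqrt(2π·12n) · (12n/e)^(12n). Hence
  (12n)! · e^(12n) / (12n)^(12n) ~ sqrt(2π·12n).
Dividing by sqrt(n): sqrt(2π·12n) / sqrt(n) = sqrt(2π·12) · n^((1−1)/2), so the limit is sqrt(2π·12).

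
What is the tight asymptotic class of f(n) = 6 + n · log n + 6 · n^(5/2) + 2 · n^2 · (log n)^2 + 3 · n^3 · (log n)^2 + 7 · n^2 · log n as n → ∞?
f(n) ∈ Θ(n^3 · (log n)^2)

Compare the terms by growth order. For large n, n^a · (log n)^b dominates n^a' · (log n)^b' iff a > a', or (a = a' and b > b'). Ranking the 6 terms shows the dominant one is 3 · n^3 · (log n)^2. Hence f(n) ∈ Θ(n^3 · (log n)^2).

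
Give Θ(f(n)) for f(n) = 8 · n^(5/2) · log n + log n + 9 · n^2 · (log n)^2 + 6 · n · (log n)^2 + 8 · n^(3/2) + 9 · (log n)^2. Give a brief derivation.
f(n) ∈ Θ(n^(5/2) · log n)

Compare the terms by growth order. For large n, n^a · (log n)^b dominates n^a' · (log n)^b' iff a > a', or (a = a' and b > b'). Ranking the 6 terms shows the dominant one is 8 · n^(5/2) · log n. Hence f(n) ∈ Θ(n^(5/2) · log n).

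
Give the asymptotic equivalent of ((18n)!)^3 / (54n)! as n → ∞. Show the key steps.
((18n)!)^3/(54n)! ~ ((2π·18n)^(2/2) / sqrt(3)) · 3^(−3·18n)  →  0

Write N = 18n. Stirling: N! ~ sqrt(2π N)(N/e)^N and (3N)! ~ sqrt(2π·3N)·(3N/e)^(3N).
  (N!)^3/(3N)! ~ (2π N)^(3/2) (N/e)^(3N) / [sqrt(2π·3N) (3N/e)^(3N)]
     = (2π N)^(3/2) / sqrt(2π·3N) · (N/(3N))^(3N)
     = (2π N)^((3−1)/2) / sqrt(3) · 3^(−3N).
Since 3^3 > 1, the factor 3^(−3N) decays exponentially, so the ratio → 0. Substituting N = 18n gives the stated form.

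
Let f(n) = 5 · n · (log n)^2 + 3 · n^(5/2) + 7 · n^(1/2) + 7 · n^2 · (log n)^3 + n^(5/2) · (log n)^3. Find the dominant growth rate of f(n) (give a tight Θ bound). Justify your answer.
f(n) ∈ Θ(n^(5/2) · (log n)^3)

Compare the terms by growth order. For large n, n^a · (log n)^b dominates n^a' · (log n)^b' iff a > a', or (a = a' and b > b'). Ranking the 5 terms shows the dominant one is n^(5/2) · (log n)^3. Hence f(n) ∈ Θ(n^(5/2) · (log n)^3).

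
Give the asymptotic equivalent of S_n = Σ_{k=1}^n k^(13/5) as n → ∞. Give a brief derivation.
S_n ~ (5/18) · n^(18/5)

Integral comparison: Σ_{k=1}^n k^(13/5) = ∫_0^n x^(13/5) dx + O(n^(13/5)). The integral is n^(1 + 13/5) / (1 + 13/5) = n^((13+5)/5) / ((13+5)/5) = (5/18) · n^(18/5).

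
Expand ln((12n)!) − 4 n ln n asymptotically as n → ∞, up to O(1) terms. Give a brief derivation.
ln((12n)!) − 4 n ln n = 8 n ln n + 12(ln 12 − 1) n + (1/2) ln(2π·12n) + O(1/n)

Stirling: ln((12n)!) = 12n ln(12n) − 12n + (1/2) ln(2π·12n) + O(1/n).
Expand 12n ln(12n) = 12n (ln n + ln 12) = 12n ln n + 12n ln 12.
Subtract 4n ln n: leading term is (12 − 4) n ln n = 8 n ln n. The next term is 12n ln 12 − 12n = 12(ln 12 − 1) n. Then the (1/2) ln(2π·12n) correction.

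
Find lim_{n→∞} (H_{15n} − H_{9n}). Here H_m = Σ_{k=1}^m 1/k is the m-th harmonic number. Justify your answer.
lim = ln(15/9) = ln(5/3)

Euler-Maclaurin gives H_m = ln m + γ + 1/(2m) + O(1/m^2). The γ and O(1/m) terms cancel in the difference:
  H_{15n} − H_{9n} = ln(15n) − ln(9n) + O(1/n) = ln(15/9) + O(1/n).
Hence the limit is ln(15/9) = ln(5/3).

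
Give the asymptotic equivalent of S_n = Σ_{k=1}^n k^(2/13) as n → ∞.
S_n ~ (13/15) · n^(15/13)

Integral comparison: Σ_{k=1}^n k^(2/13) = ∫_0^n x^(2/13) dx + O(n^(2/13)). The integral is n^(1 + 2/13) / (1 + 2/13) = n^((2+13)/13) / ((2+13)/13) = (13/15) · n^(15/13).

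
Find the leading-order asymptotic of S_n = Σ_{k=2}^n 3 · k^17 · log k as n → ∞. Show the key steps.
S_n ~ n^18 log n / 6 − n^18 / 108

By integral comparison, S_n = ∫_1^n 3 · x^17 · log x dx + O(n^17 · log n). For the integral, ∫ x^17 log x dx = n^18 log n / 18 − n^18/324 (integration by parts). Hence S_n ~ n^18 log n / 6 − n^18 / 108.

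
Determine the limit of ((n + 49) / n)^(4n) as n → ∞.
lim = e^196

Rewrite as (1 + 49/n)^(4n). By the standard limit (1 + x/n)^n → e^x, we have (1 + 49/n)^n → e^49, and raising to the 4th power gives e^196.
More precisely, ln[(1 + 49/n)^(4n)] = 4n · ln(1 + 49/n) = 4n · (49/n + O(1/n^2)) = 196 + O(1/n) → 196.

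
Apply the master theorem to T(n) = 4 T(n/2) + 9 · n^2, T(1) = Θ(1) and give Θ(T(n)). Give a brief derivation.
T(n) = Θ(n^2 log n)

log_2 4 = 2, and f(n) = 9 · n^2 = Θ(n^(log_2 4)). This is Case 2 of the master theorem: T(n) = Θ(f(n) · log n) = Θ(n^2 log n).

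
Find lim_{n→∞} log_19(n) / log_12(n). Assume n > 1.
lim = ln(12) / ln(19) = log_19(12)

Change of base: log_19(n) = ln n / ln 19 and log_12(n) = ln n / ln 12. The ratio is (ln n / ln 19) · (ln 12 / ln n) = ln 12 / ln 19, a constant independent of n. So the limit is ln 12 / ln 19 = log_19(12).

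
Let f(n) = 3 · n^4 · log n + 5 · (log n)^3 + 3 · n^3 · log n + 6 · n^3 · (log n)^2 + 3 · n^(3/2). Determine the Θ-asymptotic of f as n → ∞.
f(n) ∈ Θ(n^4 · log n)

Compare the terms by growth order. For large n, n^a · (log n)^b dominates n^a' · (log n)^b' iff a > a', or (a = a' and b > b'). Ranking the 5 terms shows the dominant one is 3 · n^4 · log n. Hence f(n) ∈ Θ(n^4 · log n).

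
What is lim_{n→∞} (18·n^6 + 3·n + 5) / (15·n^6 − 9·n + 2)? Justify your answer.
lim = 18/15 = 6/5

For large n the leading n^6 terms dominate both numerator and denominator. Dividing top and bottom by n^6, every other term tends to 0, leaving 18/15 = 6/5.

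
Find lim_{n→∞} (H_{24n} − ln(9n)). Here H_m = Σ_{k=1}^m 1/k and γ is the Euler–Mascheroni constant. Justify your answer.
lim = ln(8/3) + γ

By Euler-Maclaurin, H_m = ln m + γ + O(1/m). So
  H_{24n} − ln(9n) = ln(24n) + γ − ln(9n) + O(1/n)
                       = ln(24/9) + γ + O(1/n).
Hence the limit is ln(24/9) + γ (= ln(8/3)).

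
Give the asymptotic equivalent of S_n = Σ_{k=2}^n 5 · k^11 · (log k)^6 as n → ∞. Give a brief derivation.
S_n ~ 5 · n^12 · (log n)^6 / 12

By integral comparison, S_n = ∫_1^n 5 · x^11 · (log x)^6 dx + O(n^11 · (log n)^6). For the integral, the leading term of ∫_1^n x^11 (log x)^6 dx is n^12/12 · (log n)^6 (by repeated integration by parts; each step lowers the log-exponent and produces a relatively O(1/log n) correction). Hence S_n ~ 5 · n^12 · (log n)^6 / 12.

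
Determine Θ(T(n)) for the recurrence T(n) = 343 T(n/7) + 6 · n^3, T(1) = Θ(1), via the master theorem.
T(n) = Θ(n^3 log n)

log_7 343 = 3, and f(n) = 6 · n^3 = Θ(n^(log_7 343)). This is Case 2 of the master theorem: T(n) = Θ(f(n) · log n) = Θ(n^3 log n).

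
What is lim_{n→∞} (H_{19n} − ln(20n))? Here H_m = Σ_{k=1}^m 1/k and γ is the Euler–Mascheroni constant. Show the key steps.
lim = ln(19/20) + γ

By Euler-Maclaurin, H_m = ln m + γ + O(1/m). So
  H_{19n} − ln(20n) = ln(19n) + γ − ln(20n) + O(1/n)
                       = ln(19/20) + γ + O(1/n).
Hence the limit is ln(19/20) + γ.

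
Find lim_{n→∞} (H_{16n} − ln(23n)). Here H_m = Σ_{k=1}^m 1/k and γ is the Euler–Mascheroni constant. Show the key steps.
lim = ln(16/23) + γ

By Euler-Maclaurin, H_m = ln m + γ + O(1/m). So
  H_{16n} − ln(23n) = ln(16n) + γ − ln(23n) + O(1/n)
                       = ln(16/23) + γ + O(1/n).
Hence the limit is ln(16/23) + γ.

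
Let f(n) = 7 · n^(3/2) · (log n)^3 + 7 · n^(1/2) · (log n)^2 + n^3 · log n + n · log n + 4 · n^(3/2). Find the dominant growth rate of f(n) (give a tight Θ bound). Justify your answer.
f(n) ∈ Θ(n^3 · log n)

Compare the terms by growth order. For large n, n^a · (log n)^b dominates n^a' · (log n)^b' iff a > a', or (a = a' and b > b'). Ranking the 5 terms shows the dominant one is n^3 · log n. Hence f(n) ∈ Θ(n^3 · log n).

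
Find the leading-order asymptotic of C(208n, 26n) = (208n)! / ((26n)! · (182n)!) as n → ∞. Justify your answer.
C(208n, 26n) ~ (16777216/823543)^(26n) · sqrt(4/(7π·26n))

Write N = 26n. Apply Stirling to each factorial:
  (8N)! ~ sqrt(2π·8N) · (8N/e)^(8N),
  N! ~ sqrt(2π N) · (N/e)^N,
  (7N)! ~ sqrt(2π·7N) · (7N/e)^(7N).
The exponential factors combine to (8N)^(8N) / (N^N · (7N)^(7N)) = 8^(8N)/7^(7N) = (8^8/7^7)^N = (16777216/823543)^N.
The square-root prefactors combine to sqrt(2π·8N) / (sqrt(2π N)·sqrt(2π·7N)) = sqrt(8 / (2π·7·N)) = sqrt(4/(7π·26n)).
Substituting N = 26n: C(208n, 26n) ~ (16777216/823543)^(26n) · sqrt(4/(7π·26n)).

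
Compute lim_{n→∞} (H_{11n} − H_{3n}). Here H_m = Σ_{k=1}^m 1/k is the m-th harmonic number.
lim = ln(11/3)

Euler-Maclaurin gives H_m = ln m + γ + 1/(2m) + O(1/m^2). The γ and O(1/m) terms cancel in the difference:
  H_{11n} − H_{3n} = ln(11n) − ln(3n) + O(1/n) = ln(11/3) + O(1/n).
Hence the limit is ln(11/3).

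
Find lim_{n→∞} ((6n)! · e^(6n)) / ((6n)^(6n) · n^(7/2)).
lim = 0

Stirling: (6n)! ~ sqrt(2π·6n) · (6n/e)^(6n). Hence
  (6n)! · e^(6n) / (6n)^(6n) ~ sqrt(2π·6n).
Dividing by n^(7/2): sqrt(2π·6n) / n^(7/2) = sqrt(2π·6) · n^((1−7)/2), so the expression behaves like sqrt(2π·6) · n^((1−7)/2) → 0.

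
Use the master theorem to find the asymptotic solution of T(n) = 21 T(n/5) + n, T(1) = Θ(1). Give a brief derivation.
T(n) = Θ(n^(log_5 21))

Master theorem: compare f(n) = n to n^(log_5 21) where log_5 21 ≈ 1.892. Since 1 < log_5 21, we have f(n) = O(n^(log_5 21 − ε)) for some ε > 0 — Case 1. Hence T(n) = Θ(n^(log_5 21)).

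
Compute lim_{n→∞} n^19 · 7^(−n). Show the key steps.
lim = 0

Exponentials with base > 1 dominate every fixed polynomial: for any fixed c, n^c / 7^n → 0 as n → ∞ (e.g. by the ratio test, or by writing 7^n = e^(n ln 7) and noting e^(n ln 7) / n^c → ∞). Hence n^19 · 7^(−n) = n^19 / 7^n → 0.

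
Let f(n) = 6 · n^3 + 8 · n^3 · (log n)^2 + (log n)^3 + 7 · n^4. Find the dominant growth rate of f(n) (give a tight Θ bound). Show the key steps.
f(n) ∈ Θ(n^4)

Compare the terms by growth order. For large n, n^a · (log n)^b dominates n^a' · (log n)^b' iff a > a', or (a = a' and b > b'). Ranking the 4 terms shows the dominant one is 7 · n^4. Hence f(n) ∈ Θ(n^4).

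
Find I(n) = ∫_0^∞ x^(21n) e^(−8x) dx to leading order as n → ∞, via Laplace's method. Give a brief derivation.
I(n) ~ (sqrt(2π·21n) / 8) · (21n/(8e))^(21n)

Write the integrand as exp(21n ln x − 8x) and set f(x) = 21n ln x − 8x. Then f'(x) = 21n/x − 8 = 0 at x* = 21n/8, and f''(x*) = −21n/x*^2 = −8^2/(21n). Laplace's method (interior maximum) gives
  I(n) ~ e^(f(x*)) · sqrt(2π / |f''(x*)|)
        = exp(21n ln(21n/8) − 21n) · sqrt(2π · 21n / 8^2)
        = (21n/8)^(21n) e^(−21n) · sqrt(2π·21n) / 8
        = (sqrt(2π·21n) / 8) · (21n/(8e))^(21n).
This matches Γ(21n+1)/8^(21n+1) with Stirling applied to Γ.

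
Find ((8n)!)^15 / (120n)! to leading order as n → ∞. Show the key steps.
((8n)!)^15/(120n)! ~ ((2π·8n)^(14/2) / sqrt(15)) · 15^(−15·8n)  →  0

Write N = 8n. Stirling: N! ~ sqrt(2π N)(N/e)^N and (15N)! ~ sqrt(2π·15N)·(15N/e)^(15N).
  (N!)^15/(15N)! ~ (2π N)^(15/2) (N/e)^(15N) / [sqrt(2π·15N) (15N/e)^(15N)]
     = (2π N)^(15/2) / sqrt(2π·15N) · (N/(15N))^(15N)
     = (2π N)^((15−1)/2) / sqrt(15) · 15^(−15N).
Since 15^15 > 1, the factor 15^(−15N) decays exponentially, so the ratio → 0. Substituting N = 8n gives the stated form.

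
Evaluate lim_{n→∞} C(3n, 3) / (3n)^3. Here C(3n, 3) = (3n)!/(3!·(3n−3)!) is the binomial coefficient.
lim = 1/3! = 1/6

With N = 3n → ∞: C(N, 3) / N^3 = [N(N−1)…(N−2)] / (3! · N^3) = (1/3!) · 1 · (1 − 1/(3n)) · (1 − 2/(3n)). Each factor → 1 as N → ∞, so the limit is 1/3! = 1/6.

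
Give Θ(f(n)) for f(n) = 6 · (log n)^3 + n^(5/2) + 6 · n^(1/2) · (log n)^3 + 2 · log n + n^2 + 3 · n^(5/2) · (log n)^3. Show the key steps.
f(n) ∈ Θ(n^(5/2) · (log n)^3)

Compare the terms by growth order. For large n, n^a · (log n)^b dominates n^a' · (log n)^b' iff a > a', or (a = a' and b > b'). Ranking the 6 terms shows the dominant one is 3 · n^(5/2) · (log n)^3. Hence f(n) ∈ Θ(n^(5/2) · (log n)^3).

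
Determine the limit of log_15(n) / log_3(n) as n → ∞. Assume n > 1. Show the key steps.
lim = ln(3) / ln(15) = log_15(3)

Change of base: log_15(n) = ln n / ln 15 and log_3(n) = ln n / ln 3. The ratio is (ln n / ln 15) · (ln 3 / ln n) = ln 3 / ln 15, a constant independent of n. So the limit is ln 3 / ln 15 = log_15(3).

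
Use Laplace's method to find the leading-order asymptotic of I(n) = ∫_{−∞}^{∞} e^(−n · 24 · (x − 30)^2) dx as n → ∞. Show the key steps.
I(n) = sqrt(π/(24n))

Here φ(x) = 24 · (x − 30)^2 has its unique minimum at x* = 30 with φ(x*) = 0 and φ''(x*) = 48. Laplace's method gives
  I(n) ~ e^(−n φ(x*)) · sqrt(2π / (n · φ''(x*))) = sqrt(2π / (48n)) = sqrt(π/(24n)).
This is exact: substituting u = (x − 30)·sqrt(24n) gives I(n) = (1/sqrt(24n)) ∫_{−∞}^{∞} e^(−u^2) du = sqrt(π/(24n)).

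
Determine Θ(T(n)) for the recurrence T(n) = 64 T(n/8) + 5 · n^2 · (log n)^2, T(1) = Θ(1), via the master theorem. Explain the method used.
T(n) = Θ(n^2 · (log n)^3)

Here log_8 64 = 2 and f(n) = 5 · n^2 · (log n)^2 = Θ(n^(log_8 64) · (log n)^2). This is the extended Case 2 of the master theorem (f matches the critical exponent up to log factors), giving T(n) = Θ(n^(log_8 64) · (log n)^(2+1)) = Θ(n^2 · (log n)^3).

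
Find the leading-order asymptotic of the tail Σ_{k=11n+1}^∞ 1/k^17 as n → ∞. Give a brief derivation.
Σ_{k>11n} 1/k^17 ~ 1/(16 · (11n)^16)

Compare to the integral: ∫_{11n}^∞ x^(−17) dx = [−x^(−16)/16]_{11n}^∞ = 1/((17−1)·(11n)^16). Euler-Maclaurin then gives
  Σ_{k>11n} 1/k^17 = ∫_{11n}^∞ dx/x^17 − 1/(2·(11n)^17) + O(1/(11n)^18).
(Equivalently this is ζ(17) − Σ_{k≤11n} 1/k^17.)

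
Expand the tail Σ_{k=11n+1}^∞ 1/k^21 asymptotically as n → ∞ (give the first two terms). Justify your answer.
Σ_{k>11n} 1/k^21 = 1/(20 · (11n)^20) − 1/(2 · (11n)^21) + O(1/(11n)^22)

Compare to the integral: ∫_{11n}^∞ x^(−21) dx = [−x^(−20)/20]_{11n}^∞ = 1/((21−1)·(11n)^20). The Euler-Maclaurin correction adds −f(11n)/2 = −1/(2·(11n)^21). Euler-Maclaurin then gives
  Σ_{k>11n} 1/k^21 = ∫_{11n}^∞ dx/x^21 − 1/(2·(11n)^21) + O(1/(11n)^22).
(Equivalently this is ζ(21) − Σ_{k≤11n} 1/k^21.)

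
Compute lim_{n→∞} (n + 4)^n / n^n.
lim = e^4

Rewrite as (1 + 4/n)^(n). By the standard limit (1 + x/n)^n → e^x, we have (1 + 4/n)^n → e^4, and raising to the 1st power gives e^4.
More precisely, ln[(1 + 4/n)^(n)] = n · ln(1 + 4/n) = n · (4/n + O(1/n^2)) = 4 + O(1/n) → 4.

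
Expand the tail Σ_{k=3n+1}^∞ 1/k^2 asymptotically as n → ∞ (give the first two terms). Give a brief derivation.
Σ_{k>3n} 1/k^2 = 1/(1 · (3n)) − 1/(2 · (3n)^2) + O(1/(3n)^3)

Compare to the integral: ∫_{3n}^∞ x^(−2) dx = [−x^(−1)/1]_{3n}^∞ = 1/((2−1)·(3n)). The Euler-Maclaurin correction adds −f(3n)/2 = −1/(2·(3n)^2). Euler-Maclaurin then gives
  Σ_{k>3n} 1/k^2 = ∫_{3n}^∞ dx/x^2 − 1/(2·(3n)^2) + O(1/(3n)^3).
(Equivalently this is ζ(2) − Σ_{k≤3n} 1/k^2.)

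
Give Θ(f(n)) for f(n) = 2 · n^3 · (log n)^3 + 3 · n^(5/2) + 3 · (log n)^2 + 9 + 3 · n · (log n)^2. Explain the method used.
f(n) ∈ Θ(n^3 · (log n)^3)

Compare the terms by growth order. For large n, n^a · (log n)^b dominates n^a' · (log n)^b' iff a > a', or (a = a' and b > b'). Ranking the 5 terms shows the dominant one is 2 · n^3 · (log n)^3. Hence f(n) ∈ Θ(n^3 · (log n)^3).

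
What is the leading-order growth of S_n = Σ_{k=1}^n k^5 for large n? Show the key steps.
S_n ~ n^6 / 6

By integral comparison (Euler-Maclaurin), Σ_{k=1}^n k^5 = ∫_0^n x^5 dx + O(n^5) = n^6/6 + O(n^5). (Equivalently, Faulhaber's formula gives the same leading term.)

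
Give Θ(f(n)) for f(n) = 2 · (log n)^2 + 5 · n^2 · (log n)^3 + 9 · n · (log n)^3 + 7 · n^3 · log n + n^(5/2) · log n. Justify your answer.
f(n) ∈ Θ(n^3 · log n)

Compare the terms by growth order. For large n, n^a · (log n)^b dominates n^a' · (log n)^b' iff a > a', or (a = a' and b > b'). Ranking the 5 terms shows the dominant one is 7 · n^3 · log n. Hence f(n) ∈ Θ(n^3 · log n).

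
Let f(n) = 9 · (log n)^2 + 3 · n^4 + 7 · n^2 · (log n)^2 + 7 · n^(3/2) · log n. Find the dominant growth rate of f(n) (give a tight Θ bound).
f(n) ∈ Θ(n^4)

Compare the terms by growth order. For large n, n^a · (log n)^b dominates n^a' · (log n)^b' iff a > a', or (a = a' and b > b'). Ranking the 4 terms shows the dominant one is 3 · n^4. Hence f(n) ∈ Θ(n^4).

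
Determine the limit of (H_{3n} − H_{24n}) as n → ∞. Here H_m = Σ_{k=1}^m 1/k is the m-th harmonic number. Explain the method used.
lim = ln(3/24) = −ln 8

Euler-Maclaurin gives H_m = ln m + γ + 1/(2m) + O(1/m^2). The γ and O(1/m) terms cancel in the difference:
  H_{3n} − H_{24n} = ln(3n) − ln(24n) + O(1/n) = ln(3/24) + O(1/n).
Hence the limit is ln(3/24) = −ln 8.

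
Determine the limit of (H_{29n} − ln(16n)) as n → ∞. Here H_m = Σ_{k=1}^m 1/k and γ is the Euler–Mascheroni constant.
lim = ln(29/16) + γ

By Euler-Maclaurin, H_m = ln m + γ + O(1/m). So
  H_{29n} − ln(16n) = ln(29n) + γ − ln(16n) + O(1/n)
                       = ln(29/16) + γ + O(1/n).
Hence the limit is ln(29/16) + γ.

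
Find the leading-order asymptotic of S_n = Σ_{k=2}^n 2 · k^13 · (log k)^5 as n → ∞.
S_n ~ n^14 · (log n)^5 / 7

By integral comparison, S_n = ∫_1^n 2 · x^13 · (log x)^5 dx + O(n^13 · (log n)^5). For the integral, the leading term of ∫_1^n x^13 (log x)^5 dx is n^14/14 · (log n)^5 (by repeated integration by parts; each step lowers the log-exponent and produces a relatively O(1/log n) correction). Hence S_n ~ n^14 · (log n)^5 / 7.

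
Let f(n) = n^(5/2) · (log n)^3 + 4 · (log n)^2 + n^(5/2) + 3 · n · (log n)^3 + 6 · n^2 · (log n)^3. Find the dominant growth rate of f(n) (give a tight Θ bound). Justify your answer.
f(n) ∈ Θ(n^(5/2) · (log n)^3)

Compare the terms by growth order. For large n, n^a · (log n)^b dominates n^a' · (log n)^b' iff a > a', or (a = a' and b > b'). Ranking the 5 terms shows the dominant one is n^(5/2) · (log n)^3. Hence f(n) ∈ Θ(n^(5/2) · (log n)^3).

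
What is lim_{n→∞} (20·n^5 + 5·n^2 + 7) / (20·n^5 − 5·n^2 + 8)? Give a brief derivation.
lim = 20/20 = 1

For large n the leading n^5 terms dominate both numerator and denominator. Dividing top and bottom by n^5, every other term tends to 0, leaving 20/20 = 1.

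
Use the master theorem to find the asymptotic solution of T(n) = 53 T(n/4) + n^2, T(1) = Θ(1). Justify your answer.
T(n) = Θ(n^(log_4 53))

Master theorem: compare f(n) = n^2 to n^(log_4 53) where log_4 53 ≈ 2.864. Since 2 < log_4 53, we have f(n) = O(n^(log_4 53 − ε)) for some ε > 0 — Case 1. Hence T(n) = Θ(n^(log_4 53)).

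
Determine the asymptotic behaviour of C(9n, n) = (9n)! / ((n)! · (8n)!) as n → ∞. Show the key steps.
C(9n, n) ~ (387420489/16777216)^(n) · sqrt(9/(16π·n))

Write N = n. Apply Stirling to each factorial:
  (9N)! ~ sqrt(2π·9N) · (9N/e)^(9N),
  N! ~ sqrt(2π N) · (N/e)^N,
  (8N)! ~ sqrt(2π·8N) · (8N/e)^(8N).
The exponential factors combine to (9N)^(9N) / (N^N · (8N)^(8N)) = 9^(9N)/8^(8N) = (9^9/8^8)^N = (387420489/16777216)^N.
The square-root prefactors combine to sqrt(2π·9N) / (sqrt(2π N)·sqrt(2π·8N)) = sqrt(9 / (2π·8·N)) = sqrt(9/(16π·n)).
Substituting N = n: C(9n, n) ~ (387420489/16777216)^(n) · sqrt(9/(16π·n)).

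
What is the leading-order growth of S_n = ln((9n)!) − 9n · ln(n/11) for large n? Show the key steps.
S_n ~ 9n · (ln 99 − 1) + O(ln n)

Stirling: ln((9n)!) = 9n ln(9n) − 9n + O(ln n).
  S_n = 9n ln(9n) − 9n − 9n ln(n/11) + O(ln n)
      = 9n ln(9n) − 9n ln n + 9n ln 11 − 9n + O(ln n)
      = 9n ln 9 + 9n ln 11 − 9n + O(ln n)
      = 9n (ln 99 − 1) + O(ln n).
Numerically ln(99) − 1 ≈ 3.5951.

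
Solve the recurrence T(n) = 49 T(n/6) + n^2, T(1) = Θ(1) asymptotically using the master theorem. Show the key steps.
T(n) = Θ(n^(log_6 49))

Master theorem: compare f(n) = n^2 to n^(log_6 49) where log_6 49 ≈ 2.172. Since 2 < log_6 49, we have f(n) = O(n^(log_6 49 − ε)) for some ε > 0 — Case 1. Hence T(n) = Θ(n^(log_6 49)).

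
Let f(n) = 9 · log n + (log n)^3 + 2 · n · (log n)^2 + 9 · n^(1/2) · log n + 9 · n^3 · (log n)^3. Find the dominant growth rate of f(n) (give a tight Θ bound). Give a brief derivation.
f(n) ∈ Θ(n^3 · (log n)^3)

Compare the terms by growth order. For large n, n^a · (log n)^b dominates n^a' · (log n)^b' iff a > a', or (a = a' and b > b'). Ranking the 5 terms shows the dominant one is 9 · n^3 · (log n)^3. Hence f(n) ∈ Θ(n^3 · (log n)^3).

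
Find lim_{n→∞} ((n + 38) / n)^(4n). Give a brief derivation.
lim = e^152

Rewrite as (1 + 38/n)^(4n). By the standard limit (1 + x/n)^n → e^x, we have (1 + 38/n)^n → e^38, and raising to the 4th power gives e^152.
More precisely, ln[(1 + 38/n)^(4n)] = 4n · ln(1 + 38/n) = 4n · (38/n + O(1/n^2)) = 152 + O(1/n) → 152.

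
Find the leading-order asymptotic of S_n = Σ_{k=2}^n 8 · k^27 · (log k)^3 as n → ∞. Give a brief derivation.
S_n ~ 2 · n^28 · (log n)^3 / 7

By integral comparison, S_n = ∫_1^n 8 · x^27 · (log x)^3 dx + O(n^27 · (log n)^3). For the integral, the leading term of ∫_1^n x^27 (log x)^3 dx is n^28/28 · (log n)^3 (by repeated integration by parts; each step lowers the log-exponent and produces a relatively O(1/log n) correction). Hence S_n ~ 2 · n^28 · (log n)^3 / 7.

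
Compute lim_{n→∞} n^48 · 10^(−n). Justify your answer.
lim = 0

Exponentials with base > 1 dominate every fixed polynomial: for any fixed c, n^c / 10^n → 0 as n → ∞ (e.g. by the ratio test, or by writing 10^n = e^(n ln 10) and noting e^(n ln 10) / n^c → ∞). Hence n^48 · 10^(−n) = n^48 / 10^n → 0.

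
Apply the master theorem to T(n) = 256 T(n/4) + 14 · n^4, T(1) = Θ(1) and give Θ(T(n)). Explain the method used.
T(n) = Θ(n^4 log n)

log_4 256 = 4, and f(n) = 14 · n^4 = Θ(n^(log_4 256)). This is Case 2 of the master theorem: T(n) = Θ(f(n) · log n) = Θ(n^4 log n).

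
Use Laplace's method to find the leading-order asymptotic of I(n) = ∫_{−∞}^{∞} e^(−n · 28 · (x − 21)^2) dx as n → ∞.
I(n) = sqrt(π/(28n))

Here φ(x) = 28 · (x − 21)^2 has its unique minimum at x* = 21 with φ(x*) = 0 and φ''(x*) = 56. Laplace's method gives
  I(n) ~ e^(−n φ(x*)) · sqrt(2π / (n · φ''(x*))) = sqrt(2π / (56n)) = sqrt(π/(28n)).
This is exact: substituting u = (x − 21)·sqrt(28n) gives I(n) = (1/sqrt(28n)) ∫_{−∞}^{∞} e^(−u^2) du = sqrt(π/(28n)).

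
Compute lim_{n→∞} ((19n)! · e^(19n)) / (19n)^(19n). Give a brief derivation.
lim = ∞

Stirling: (19n)! ~ sqrt(2π·19n) · (19n/e)^(19n). Hence
  (19n)! · e^(19n) / (19n)^(19n) ~ sqrt(2π·19n) = sqrt(2π·19) · sqrt(n) → ∞.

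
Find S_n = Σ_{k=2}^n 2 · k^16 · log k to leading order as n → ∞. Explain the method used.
S_n ~ 2 · n^17 log n / 17 − 2 · n^17 / 289

By integral comparison, S_n = ∫_1^n 2 · x^16 · log x dx + O(n^16 · log n). For the integral, ∫ x^16 log x dx = n^17 log n / 17 − n^17/289 (integration by parts). Hence S_n ~ 2 · n^17 log n / 17 − 2 · n^17 / 289.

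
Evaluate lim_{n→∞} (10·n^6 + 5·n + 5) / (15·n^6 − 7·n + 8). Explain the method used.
lim = 10/15 = 2/3

For large n the leading n^6 terms dominate both numerator and denominator. Dividing top and bottom by n^6, every other term tends to 0, leaving 10/15 = 2/3.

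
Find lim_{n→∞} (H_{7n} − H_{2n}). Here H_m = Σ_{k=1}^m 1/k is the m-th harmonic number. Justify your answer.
lim = ln(7/2)

Euler-Maclaurin gives H_m = ln m + γ + 1/(2m) + O(1/m^2). The γ and O(1/m) terms cancel in the difference:
  H_{7n} − H_{2n} = ln(7n) − ln(2n) + O(1/n) = ln(7/2) + O(1/n).
Hence the limit is ln(7/2).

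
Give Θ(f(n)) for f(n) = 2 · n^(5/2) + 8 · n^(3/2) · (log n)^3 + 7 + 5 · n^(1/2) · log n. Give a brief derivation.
f(n) ∈ Θ(n^(5/2))

Compare the terms by growth order. For large n, n^a · (log n)^b dominates n^a' · (log n)^b' iff a > a', or (a = a' and b > b'). Ranking the 4 terms shows the dominant one is 2 · n^(5/2). Hence f(n) ∈ Θ(n^(5/2)).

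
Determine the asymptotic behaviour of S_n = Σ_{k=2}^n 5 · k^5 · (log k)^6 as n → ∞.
S_n ~ 5 · n^6 · (log n)^6 / 6

By integral comparison, S_n = ∫_1^n 5 · x^5 · (log x)^6 dx + O(n^5 · (log n)^6). For the integral, the leading term of ∫_1^n x^5 (log x)^6 dx is n^6/6 · (log n)^6 (by repeated integration by parts; each step lowers the log-exponent and produces a relatively O(1/log n) correction). Hence S_n ~ 5 · n^6 · (log n)^6 / 6.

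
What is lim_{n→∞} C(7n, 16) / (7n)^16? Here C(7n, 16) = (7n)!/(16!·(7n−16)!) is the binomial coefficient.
lim = 1/16! = 1/20922789888000

With N = 7n → ∞: C(N, 16) / N^16 = [N(N−1)…(N−15)] / (16! · N^16) = (1/16!) · 1 · (1 − 1/(7n)) · … · (1 − 15/(7n)). Each factor → 1 as N → ∞, so the limit is 1/16! = 1/20922789888000.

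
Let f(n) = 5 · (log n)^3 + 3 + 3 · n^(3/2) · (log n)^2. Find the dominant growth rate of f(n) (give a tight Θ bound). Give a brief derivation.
f(n) ∈ Θ(n^(3/2) · (log n)^2)

Compare the terms by growth order. For large n, n^a · (log n)^b dominates n^a' · (log n)^b' iff a > a', or (a = a' and b > b'). Ranking the 3 terms shows the dominant one is 3 · n^(3/2) · (log n)^2. Hence f(n) ∈ Θ(n^(3/2) · (log n)^2).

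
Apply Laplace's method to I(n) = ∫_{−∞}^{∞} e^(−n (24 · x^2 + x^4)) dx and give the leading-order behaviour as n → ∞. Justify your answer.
I(n) ~ sqrt(π/(24n))

φ(x) = 24 · x^2 + x^4 has its unique global minimum at x* = 0 (since φ'(x) = 48x + 4x^3 = 0 only at x = 0 for real x with both coefficients positive, and φ → ∞ as |x| → ∞). At x* = 0, φ(0) = 0 and φ''(0) = 48. Laplace's method then gives
  I(n) ~ sqrt(2π / (n · φ''(0))) · e^(−n φ(0)) = sqrt(2π / (48n)) = sqrt(π/(24n)).
The x^4 term contributes only at subleading order (an O(1/n) relative correction).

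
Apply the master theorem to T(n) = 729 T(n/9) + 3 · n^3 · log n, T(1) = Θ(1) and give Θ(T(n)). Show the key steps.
T(n) = Θ(n^3 · (log n)^2)

Here log_9 729 = 3 and f(n) = 3 · n^3 · log n = Θ(n^(log_9 729) · (log n)^1). This is the extended Case 2 of the master theorem (f matches the critical exponent up to log factors), giving T(n) = Θ(n^(log_9 729) · (log n)^(1+1)) = Θ(n^3 · (log n)^2).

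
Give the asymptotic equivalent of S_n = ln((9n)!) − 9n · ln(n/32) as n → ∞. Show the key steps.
S_n ~ 9n · (ln 288 − 1) + O(ln n)

Stirling: ln((9n)!) = 9n ln(9n) − 9n + O(ln n).
  S_n = 9n ln(9n) − 9n − 9n ln(n/32) + O(ln n)
      = 9n ln(9n) − 9n ln n + 9n ln 32 − 9n + O(ln n)
      = 9n ln 9 + 9n ln 32 − 9n + O(ln n)
      = 9n (ln 288 − 1) + O(ln n).
Numerically ln(288) − 1 ≈ 4.6630.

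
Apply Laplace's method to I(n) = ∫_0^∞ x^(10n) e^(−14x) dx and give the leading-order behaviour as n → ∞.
I(n) ~ (sqrt(2π·10n) / 14) · (10n/(14e))^(10n)

Write the integrand as exp(10n ln x − 14x) and set f(x) = 10n ln x − 14x. Then f'(x) = 10n/x − 14 = 0 at x* = 10n/14, and f''(x*) = −10n/x*^2 = −14^2/(10n). Laplace's method (interior maximum) gives
  I(n) ~ e^(f(x*)) · sqrt(2π / |f''(x*)|)
        = exp(10n ln(10n/14) − 10n) · sqrt(2π · 10n / 14^2)
        = (10n/14)^(10n) e^(−10n) · sqrt(2π·10n) / 14
        = (sqrt(2π·10n) / 14) · (10n/(14e))^(10n).
This matches Γ(10n+1)/14^(10n+1) with Stirling applied to Γ.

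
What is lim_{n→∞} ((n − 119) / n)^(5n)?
lim = e^(−595)

Rewrite as (1 − 119/n)^(5n). By the standard limit (1 + x/n)^n → e^x, we have (1 − 119/n)^n → e^(−119), and raising to the 5th power gives e^(−595).
More precisely, ln[(1 − 119/n)^(5n)] = 5n · ln(1 − 119/n) = 5n · (-119/n + O(1/n^2)) = -595 + O(1/n) → -595.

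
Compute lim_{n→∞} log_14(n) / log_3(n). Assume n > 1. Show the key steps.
lim = ln(3) / ln(14) = log_14(3)

Change of base: log_14(n) = ln n / ln 14 and log_3(n) = ln n / ln 3. The ratio is (ln n / ln 14) · (ln 3 / ln n) = ln 3 / ln 14, a constant independent of n. So the limit is ln 3 / ln 14 = log_14(3).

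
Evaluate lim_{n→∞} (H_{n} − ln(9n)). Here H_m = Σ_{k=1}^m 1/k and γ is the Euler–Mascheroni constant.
lim = −ln 9 + γ

By Euler-Maclaurin, H_m = ln m + γ + O(1/m). So
  H_{n} − ln(9n) = ln(n) + γ − ln(9n) + O(1/n)
                       = ln(1/9) + γ + O(1/n).
Hence the limit is ln(1/9) + γ.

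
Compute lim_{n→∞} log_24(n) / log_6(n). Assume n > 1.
lim = ln(6) / ln(24) = log_24(6)

Change of base: log_24(n) = ln n / ln 24 and log_6(n) = ln n / ln 6. The ratio is (ln n / ln 24) · (ln 6 / ln n) = ln 6 / ln 24, a constant independent of n. So the limit is ln 6 / ln 24 = log_24(6).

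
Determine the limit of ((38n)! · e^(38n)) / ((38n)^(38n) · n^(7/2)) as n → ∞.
lim = 0

Stirling: (38n)! ~ sqrt(2π·38n) · (38n/e)^(38n). Hence
  (38n)! · e^(38n) / (38n)^(38n) ~ sqrt(2π·38n).
Dividing by n^(7/2): sqrt(2π·38n) / n^(7/2) = sqrt(2π·38) · n^((1−7)/2), so the expression behaves like sqrt(2π·38) · n^((1−7)/2) → 0.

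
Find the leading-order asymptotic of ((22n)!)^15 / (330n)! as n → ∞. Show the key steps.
((22n)!)^15/(330n)! ~ ((2π·22n)^(14/2) / sqrt(15)) · 15^(−15·22n)  →  0

Write N = 22n. Stirling: N! ~ sqrt(2π N)(N/e)^N and (15N)! ~ sqrt(2π·15N)·(15N/e)^(15N).
  (N!)^15/(15N)! ~ (2π N)^(15/2) (N/e)^(15N) / [sqrt(2π·15N) (15N/e)^(15N)]
     = (2π N)^(15/2) / sqrt(2π·15N) · (N/(15N))^(15N)
     = (2π N)^((15−1)/2) / sqrt(15) · 15^(−15N).
Since 15^15 > 1, the factor 15^(−15N) decays exponentially, so the ratio → 0. Substituting N = 22n gives the stated form.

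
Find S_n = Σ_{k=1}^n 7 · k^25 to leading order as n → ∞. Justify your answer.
S_n ~ 7 · n^26 / 26

By integral comparison (Euler-Maclaurin), Σ_{k=1}^n 7 · k^25 = 7 · ∫_0^n x^25 dx + O(n^25) = 7 · n^26/26 + O(n^25). (Equivalently, Faulhaber's formula gives the same leading term.)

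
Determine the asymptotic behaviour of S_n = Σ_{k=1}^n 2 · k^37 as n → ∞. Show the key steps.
S_n ~ n^38 / 19

By integral comparison (Euler-Maclaurin), Σ_{k=1}^n 2 · k^37 = 2 · ∫_0^n x^37 dx + O(n^37) = 2 · n^38/38 = n^38 / 19 + O(n^37). (Equivalently, Faulhaber's formula gives the same leading term.)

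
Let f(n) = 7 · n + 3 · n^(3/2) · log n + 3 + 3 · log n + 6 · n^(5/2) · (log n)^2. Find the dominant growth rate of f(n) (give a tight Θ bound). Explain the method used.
f(n) ∈ Θ(n^(5/2) · (log n)^2)

Compare the terms by growth order. For large n, n^a · (log n)^b dominates n^a' · (log n)^b' iff a > a', or (a = a' and b > b'). Ranking the 5 terms shows the dominant one is 6 · n^(5/2) · (log n)^2. Hence f(n) ∈ Θ(n^(5/2) · (log n)^2).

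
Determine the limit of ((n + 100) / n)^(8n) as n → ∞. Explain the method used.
lim = e^800

Rewrite as (1 + 100/n)^(8n). By the standard limit (1 + x/n)^n → e^x, we have (1 + 100/n)^n → e^100, and raising to the 8th power gives e^800.
More precisely, ln[(1 + 100/n)^(8n)] = 8n · ln(1 + 100/n) = 8n · (100/n + O(1/n^2)) = 800 + O(1/n) → 800.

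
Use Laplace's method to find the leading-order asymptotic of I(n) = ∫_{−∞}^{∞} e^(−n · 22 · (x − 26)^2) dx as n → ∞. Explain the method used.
I(n) = sqrt(π/(22n))

Here φ(x) = 22 · (x − 26)^2 has its unique minimum at x* = 26 with φ(x*) = 0 and φ''(x*) = 44. Laplace's method gives
  I(n) ~ e^(−n φ(x*)) · sqrt(2π / (n · φ''(x*))) = sqrt(2π / (44n)) = sqrt(π/(22n)).
This is exact: substituting u = (x − 26)·sqrt(22n) gives I(n) = (1/sqrt(22n)) ∫_{−∞}^{∞} e^(−u^2) du = sqrt(π/(22n)).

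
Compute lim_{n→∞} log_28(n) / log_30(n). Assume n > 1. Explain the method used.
lim = ln(30) / ln(28) = log_28(30)

Change of base: log_28(n) = ln n / ln 28 and log_30(n) = ln n / ln 30. The ratio is (ln n / ln 28) · (ln 30 / ln n) = ln 30 / ln 28, a constant independent of n. So the limit is ln 30 / ln 28 = log_28(30).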